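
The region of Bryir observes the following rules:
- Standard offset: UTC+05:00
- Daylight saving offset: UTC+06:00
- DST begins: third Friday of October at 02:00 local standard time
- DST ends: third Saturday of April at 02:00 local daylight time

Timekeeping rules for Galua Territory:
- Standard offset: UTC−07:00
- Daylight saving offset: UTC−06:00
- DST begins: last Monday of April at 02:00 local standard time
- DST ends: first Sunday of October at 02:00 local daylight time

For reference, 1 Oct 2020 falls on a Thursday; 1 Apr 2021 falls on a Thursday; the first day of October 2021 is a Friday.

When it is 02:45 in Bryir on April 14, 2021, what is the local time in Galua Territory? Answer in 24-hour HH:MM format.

1 October 2020 is a Thursday, so the first Friday is October 2 and the third is October 16.
1 April 2021 is a Thursday, so the first Saturday is April 3 and the third is April 17.
Daylight saving runs 16 October 2020 – 17 April 2021; April 14, 2021 is inside that window, so Bryir is at UTC+06:00.
02:45 Bryir − 6h = 20:45 UTC (rolling into the previous day, 13 April 2021).
1 April 2021 is a Thursday, so Mondays fall on 5, 12, 19, 26; the last is April 26.
1 October 2021 is a Friday, so the first Sunday is October 3.
At the standard offset (UTC−07:00), 20:45 UTC − 7h = 13:45 Galua Territory standard time.
The standard-time date in Galua Territory, April 13, 2021, does not fall between 26 April and 3 October, so daylight saving is not in effect and Galua Territory is at UTC−07:00.
20:45 UTC − 7h = 13:45 Galua Territory.

13:45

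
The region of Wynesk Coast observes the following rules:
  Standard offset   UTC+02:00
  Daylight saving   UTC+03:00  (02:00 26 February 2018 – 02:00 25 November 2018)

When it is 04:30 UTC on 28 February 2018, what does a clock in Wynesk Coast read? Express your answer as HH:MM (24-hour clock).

07:30

At the standard offset (UTC+02:00), 04:30 UTC + 2h = 06:30 Wynesk Coast standard time.
The standard-time date in Wynesk Coast, 28 February 2018, lies within the daylight-saving period (26 February – 25 November), so Wynesk Coast is on daylight time, UTC+03:00.
04:30 UTC + 3h = 07:30 local.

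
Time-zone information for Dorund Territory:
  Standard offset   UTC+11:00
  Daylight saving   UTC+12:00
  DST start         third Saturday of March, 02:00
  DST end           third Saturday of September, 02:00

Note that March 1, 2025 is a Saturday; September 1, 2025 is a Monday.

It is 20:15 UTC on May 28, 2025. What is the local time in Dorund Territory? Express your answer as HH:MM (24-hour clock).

1 March 2025 is a Saturday, so the first Saturday is March 1 and the third is March 15.
1 September 2025 is a Monday, so the first Saturday is September 6 and the third is September 20.
At the standard offset (UTC+11:00), 20:15 UTC + 11h = 07:15 Dorund Territory standard time (rolling into the next day, 29 May 2025).
Daylight saving runs 15 March – 20 September; the standard-time date in Dorund Territory, May 29, 2025, is inside that window, so Dorund Territory is at UTC+12:00.
20:15 UTC + 12h = 08:15 local (rolling into the next day, 29 May 2025).

08:15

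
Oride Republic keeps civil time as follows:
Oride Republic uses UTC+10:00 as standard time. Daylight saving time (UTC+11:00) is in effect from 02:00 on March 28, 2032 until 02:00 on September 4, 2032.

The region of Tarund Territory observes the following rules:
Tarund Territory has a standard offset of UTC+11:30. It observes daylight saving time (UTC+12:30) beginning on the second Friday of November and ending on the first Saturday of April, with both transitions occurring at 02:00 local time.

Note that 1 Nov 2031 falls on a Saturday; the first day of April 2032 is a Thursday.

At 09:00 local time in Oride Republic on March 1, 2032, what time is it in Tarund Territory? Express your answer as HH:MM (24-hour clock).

March 1, 2032 is outside the daylight-saving period (28 March – 4 September), so Oride Republic is on standard time, UTC+10:00.
09:00 Oride Republic − 10h = 23:00 UTC (rolling into the previous day, 29 February 2032).
1 November 2031 is a Saturday, so the first Friday is November 7 and the second is November 14.
1 April 2032 is a Thursday, so the first Saturday is April 3.
At the standard offset (UTC+11:30), 23:00 UTC + 11h30m = 10:30 Tarund Territory standard time (rolling into the next day, 1 March 2032).
Daylight saving runs 14 November 2031 – 3 April 2032; the standard-time date in Tarund Territory, March 1, 2032, is inside that window, so Tarund Territory is at UTC+12:30.
23:00 UTC + 12h30m = 11:30 Tarund Territory (rolling into the next day, 1 March 2032).

11:30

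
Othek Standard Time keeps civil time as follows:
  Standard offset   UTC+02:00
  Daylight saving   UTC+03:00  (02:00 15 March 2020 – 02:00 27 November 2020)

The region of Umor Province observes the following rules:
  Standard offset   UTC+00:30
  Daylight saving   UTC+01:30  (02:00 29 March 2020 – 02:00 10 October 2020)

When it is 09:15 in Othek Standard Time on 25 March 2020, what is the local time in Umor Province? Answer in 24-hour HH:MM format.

06:45

Daylight saving runs 15 March – 27 November; 25 March 2020 is inside that window, so Othek Standard Time is at UTC+03:00.
09:15 Othek Standard Time − 3h = 06:15 UTC.
At the standard offset (UTC+00:30), 06:15 UTC + 0h30m = 06:45 Umor Province standard time.
The standard-time date in Umor Province, 25 March 2020, does not fall between 29 March and 10 October, so daylight saving is not in effect and Umor Province is at UTC+00:30.
06:15 UTC + 0h30m = 06:45 Umor Province.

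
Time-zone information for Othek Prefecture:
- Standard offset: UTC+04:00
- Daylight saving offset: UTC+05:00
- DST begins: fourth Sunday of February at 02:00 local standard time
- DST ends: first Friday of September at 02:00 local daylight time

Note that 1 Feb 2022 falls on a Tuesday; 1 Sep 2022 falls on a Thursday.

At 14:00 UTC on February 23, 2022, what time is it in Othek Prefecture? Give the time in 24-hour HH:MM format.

18:00

1 February 2022 is a Tuesday, so the first Sunday is February 6 and the fourth is February 27.
1 September 2022 is a Thursday, so the first Friday is September 2.
At the standard offset (UTC+04:00), 14:00 UTC + 4h = 18:00 Othek Prefecture standard time.
Daylight saving runs 27 February – 2 September; the standard-time date in Othek Prefecture, February 23, 2022, is outside that window, so Othek Prefecture is on standard time at UTC+04:00.
14:00 UTC + 4h = 18:00 local.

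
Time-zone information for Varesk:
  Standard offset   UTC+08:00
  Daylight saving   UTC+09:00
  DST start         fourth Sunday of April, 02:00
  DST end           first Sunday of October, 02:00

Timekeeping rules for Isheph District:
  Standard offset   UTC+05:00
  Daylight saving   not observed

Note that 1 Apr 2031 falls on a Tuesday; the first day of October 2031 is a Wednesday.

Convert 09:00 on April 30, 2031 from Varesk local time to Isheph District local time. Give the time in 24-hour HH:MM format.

05:00

1 April 2031 is a Tuesday, so the first Sunday is April 6 and the fourth is April 27.
1 October 2031 is a Wednesday, so the first Sunday is October 5.
April 30, 2031 falls between 27 April and 5 October, so daylight saving is in effect and Varesk is at UTC+09:00.
09:00 Varesk − 9h = 00:00 UTC.
Isheph District stays on UTC+05:00 all year.
00:00 UTC + 5h = 05:00 Isheph District.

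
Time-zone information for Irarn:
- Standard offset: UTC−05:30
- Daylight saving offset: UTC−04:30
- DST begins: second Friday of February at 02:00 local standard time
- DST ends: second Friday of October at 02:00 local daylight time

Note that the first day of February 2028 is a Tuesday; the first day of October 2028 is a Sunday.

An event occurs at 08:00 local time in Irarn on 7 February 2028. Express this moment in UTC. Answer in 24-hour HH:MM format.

13:30

1 February 2028 is a Tuesday, so the first Friday is February 4 and the second is February 11.
1 October 2028 is a Sunday, so the first Friday is October 6 and the second is October 13.
7 February 2028 does not fall between 11 February and 13 October, so daylight saving is not in effect and Irarn is at UTC−05:30.
08:00 local + 5h30m = 13:30 UTC.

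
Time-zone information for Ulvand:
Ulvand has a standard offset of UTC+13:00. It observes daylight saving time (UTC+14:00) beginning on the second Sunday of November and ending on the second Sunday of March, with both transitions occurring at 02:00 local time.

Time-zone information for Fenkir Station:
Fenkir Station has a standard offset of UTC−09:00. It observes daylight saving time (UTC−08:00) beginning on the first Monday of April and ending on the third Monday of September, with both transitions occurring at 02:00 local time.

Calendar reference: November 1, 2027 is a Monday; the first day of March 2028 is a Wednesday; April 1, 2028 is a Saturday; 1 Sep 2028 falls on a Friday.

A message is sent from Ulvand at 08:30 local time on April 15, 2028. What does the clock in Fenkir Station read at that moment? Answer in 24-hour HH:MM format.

1 November 2027 is a Monday, so the first Sunday is November 7 and the second is November 14.
1 March 2028 is a Wednesday, so the first Sunday is March 5 and the second is March 12.
April 15, 2028 does not fall between 14 November 2027 and 12 March 2028, so daylight saving is not in effect and Ulvand is at UTC+13:00.
08:30 Ulvand − 13h = 19:30 UTC (rolling into the previous day, 14 April 2028).
1 April 2028 is a Saturday, so the first Monday is April 3.
1 September 2028 is a Friday, so the first Monday is September 4 and the third is September 18.
At the standard offset (UTC−09:00), 19:30 UTC − 9h = 10:30 Fenkir Station standard time.
The standard-time date in Fenkir Station, April 14, 2028, falls between 3 April and 18 September, so daylight saving is in effect and Fenkir Station is at UTC−08:00.
19:30 UTC − 8h = 11:30 Fenkir Station.

11:30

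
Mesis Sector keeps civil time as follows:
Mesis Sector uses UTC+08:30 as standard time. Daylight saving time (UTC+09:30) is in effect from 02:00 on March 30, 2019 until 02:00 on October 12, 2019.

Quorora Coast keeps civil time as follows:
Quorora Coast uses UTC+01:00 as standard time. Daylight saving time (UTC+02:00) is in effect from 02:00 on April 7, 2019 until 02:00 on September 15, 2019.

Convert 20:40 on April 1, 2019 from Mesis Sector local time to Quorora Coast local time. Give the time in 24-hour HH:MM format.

April 1, 2019 lies within the daylight-saving period (30 March – 12 October), so Mesis Sector is on daylight time, UTC+09:30.
20:40 Mesis Sector − 9h30m = 11:10 UTC.
At the standard offset (UTC+01:00), 11:10 UTC + 1h = 12:10 Quorora Coast standard time.
Daylight saving runs 7 April – 15 September; the standard-time date in Quorora Coast, April 1, 2019, is outside that window, so Quorora Coast is on standard time at UTC+01:00.
11:10 UTC + 1h = 12:10 Quorora Coast.

12:10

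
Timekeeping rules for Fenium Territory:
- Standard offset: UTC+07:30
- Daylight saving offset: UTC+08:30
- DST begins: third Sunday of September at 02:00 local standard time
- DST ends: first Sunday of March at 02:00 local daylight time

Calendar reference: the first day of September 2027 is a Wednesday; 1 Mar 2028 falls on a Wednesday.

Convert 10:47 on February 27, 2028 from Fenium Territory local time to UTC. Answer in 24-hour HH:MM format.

1 September 2027 is a Wednesday, so the first Sunday is September 5 and the third is September 19.
1 March 2028 is a Wednesday, so the first Sunday is March 5.
February 27, 2028 falls between 19 September 2027 and 5 March 2028, so daylight saving is in effect and Fenium Territory is at UTC+08:30.
10:47 local − 8h30m = 02:17 UTC.

02:17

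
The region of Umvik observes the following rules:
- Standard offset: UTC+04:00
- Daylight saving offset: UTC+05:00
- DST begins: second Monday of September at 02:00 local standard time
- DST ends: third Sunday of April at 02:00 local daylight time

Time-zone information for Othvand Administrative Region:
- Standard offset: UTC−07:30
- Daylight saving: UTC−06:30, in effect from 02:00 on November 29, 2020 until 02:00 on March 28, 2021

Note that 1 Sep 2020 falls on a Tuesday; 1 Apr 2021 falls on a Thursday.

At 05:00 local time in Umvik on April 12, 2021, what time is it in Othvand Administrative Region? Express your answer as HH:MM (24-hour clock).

1 September 2020 is a Tuesday, so the first Monday is September 7 and the second is September 14.
1 April 2021 is a Thursday, so the first Sunday is April 4 and the third is April 18.
April 12, 2021 lies within the daylight-saving period (14 September 2020 – 18 April 2021), so Umvik is on daylight time, UTC+05:00.
05:00 Umvik − 5h = 00:00 UTC.
At the standard offset (UTC−07:30), 00:00 UTC − 7h30m = 16:30 Othvand Administrative Region standard time (rolling into the previous day, 11 April 2021).
The standard-time date in Othvand Administrative Region, April 11, 2021, is outside the daylight-saving period (29 November 2020 – 28 March 2021), so Othvand Administrative Region is on standard time, UTC−07:30.
00:00 UTC − 7h30m = 16:30 Othvand Administrative Region (rolling into the previous day, 11 April 2021).

16:30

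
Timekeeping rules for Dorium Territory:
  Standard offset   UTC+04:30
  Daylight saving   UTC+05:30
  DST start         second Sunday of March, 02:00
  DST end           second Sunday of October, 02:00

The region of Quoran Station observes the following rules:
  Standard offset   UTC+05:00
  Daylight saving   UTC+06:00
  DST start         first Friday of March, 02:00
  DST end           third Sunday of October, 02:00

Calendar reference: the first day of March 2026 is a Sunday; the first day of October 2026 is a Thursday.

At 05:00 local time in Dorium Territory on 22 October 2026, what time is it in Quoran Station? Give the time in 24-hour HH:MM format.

1 March 2026 is a Sunday, so the first Sunday is March 1 and the second is March 8.
1 October 2026 is a Thursday, so the first Sunday is October 4 and the second is October 11.
22 October 2026 does not fall between 8 March and 11 October, so daylight saving is not in effect and Dorium Territory is at UTC+04:30.
05:00 Dorium Territory − 4h30m = 00:30 UTC.
1 March 2026 is a Sunday, so the first Friday is March 6.
1 October 2026 is a Thursday, so the first Sunday is October 4 and the third is October 18.
At the standard offset (UTC+05:00), 00:30 UTC + 5h = 05:30 Quoran Station standard time.
The standard-time date in Quoran Station, 22 October 2026, is outside the daylight-saving period (6 March – 18 October), so Quoran Station is on standard time, UTC+05:00.
00:30 UTC + 5h = 05:30 Quoran Station.

05:30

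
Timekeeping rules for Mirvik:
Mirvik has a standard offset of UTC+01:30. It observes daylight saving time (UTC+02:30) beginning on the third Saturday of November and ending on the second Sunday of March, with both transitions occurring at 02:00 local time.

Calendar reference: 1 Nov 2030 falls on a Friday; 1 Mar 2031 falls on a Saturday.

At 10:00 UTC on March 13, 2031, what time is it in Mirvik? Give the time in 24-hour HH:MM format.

1 November 2030 is a Friday, so the first Saturday is November 2 and the third is November 16.
1 March 2031 is a Saturday, so the first Sunday is March 2 and the second is March 9.
At the standard offset (UTC+01:30), 10:00 UTC + 1h30m = 11:30 Mirvik standard time.
Daylight saving runs 16 November 2030 – 9 March 2031; the standard-time date in Mirvik, March 13, 2031, is outside that window, so Mirvik is on standard time at UTC+01:30.
10:00 UTC + 1h30m = 11:30 local.

11:30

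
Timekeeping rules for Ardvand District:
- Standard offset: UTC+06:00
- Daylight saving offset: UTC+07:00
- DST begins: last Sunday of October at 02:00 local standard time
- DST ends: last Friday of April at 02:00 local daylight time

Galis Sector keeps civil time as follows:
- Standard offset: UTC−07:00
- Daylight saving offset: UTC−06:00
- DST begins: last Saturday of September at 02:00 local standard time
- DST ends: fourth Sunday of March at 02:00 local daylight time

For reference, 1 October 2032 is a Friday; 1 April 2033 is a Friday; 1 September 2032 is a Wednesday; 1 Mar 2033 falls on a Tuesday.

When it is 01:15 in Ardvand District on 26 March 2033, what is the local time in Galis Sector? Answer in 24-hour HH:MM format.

12:15

1 October 2032 is a Friday, so Sundays fall on 3, 10, 17, 24, 31; the last is October 31.
1 April 2033 is a Friday, so Fridays fall on 1, 8, 15, 22, 29; the last is April 29.
Daylight saving runs 31 October 2032 – 29 April 2033; 26 March 2033 is inside that window, so Ardvand District is at UTC+07:00.
01:15 Ardvand District − 7h = 18:15 UTC (rolling into the previous day, 25 March 2033).
1 September 2032 is a Wednesday, so Saturdays fall on 4, 11, 18, 25; the last is September 25.
1 March 2033 is a Tuesday, so the first Sunday is March 6 and the fourth is March 27.
At the standard offset (UTC−07:00), 18:15 UTC − 7h = 11:15 Galis Sector standard time.
Daylight saving runs 25 September 2032 – 27 March 2033; the standard-time date in Galis Sector, 25 March 2033, is inside that window, so Galis Sector is at UTC−06:00.
18:15 UTC − 6h = 12:15 Galis Sector.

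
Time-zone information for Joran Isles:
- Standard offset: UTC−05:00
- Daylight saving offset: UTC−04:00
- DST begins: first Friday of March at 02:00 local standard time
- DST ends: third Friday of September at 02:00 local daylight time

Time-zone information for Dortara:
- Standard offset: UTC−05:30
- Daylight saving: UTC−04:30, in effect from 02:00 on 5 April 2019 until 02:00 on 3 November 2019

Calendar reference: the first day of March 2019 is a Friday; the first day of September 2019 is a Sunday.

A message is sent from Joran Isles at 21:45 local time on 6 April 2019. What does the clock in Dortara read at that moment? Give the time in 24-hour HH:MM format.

21:15

1 March 2019 is a Friday, so the first Friday is March 1.
1 September 2019 is a Sunday, so the first Friday is September 6 and the third is September 20.
Daylight saving runs 1 March – 20 September; 6 April 2019 is inside that window, so Joran Isles is at UTC−04:00.
21:45 Joran Isles + 4h = 01:45 UTC (rolling into the next day, 7 April 2019).
At the standard offset (UTC−05:30), 01:45 UTC − 5h30m = 20:15 Dortara standard time (rolling into the previous day, 6 April 2019).
The standard-time date in Dortara, 6 April 2019, falls between 5 April and 3 November, so daylight saving is in effect and Dortara is at UTC−04:30.
01:45 UTC − 4h30m = 21:15 Dortara (rolling into the previous day, 6 April 2019).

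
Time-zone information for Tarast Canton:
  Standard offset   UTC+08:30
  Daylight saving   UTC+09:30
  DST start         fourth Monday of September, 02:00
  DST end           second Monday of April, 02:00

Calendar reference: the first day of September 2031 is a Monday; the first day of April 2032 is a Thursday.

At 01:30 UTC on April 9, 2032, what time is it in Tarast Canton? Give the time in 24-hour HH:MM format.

1 September 2031 is a Monday, so the first Monday is September 1 and the fourth is September 22.
1 April 2032 is a Thursday, so the first Monday is April 5 and the second is April 12.
At the standard offset (UTC+08:30), 01:30 UTC + 8h30m = 10:00 Tarast Canton standard time.
The standard-time date in Tarast Canton, April 9, 2032, falls between 22 September 2031 and 12 April 2032, so daylight saving is in effect and Tarast Canton is at UTC+09:30.
01:30 UTC + 9h30m = 11:00 local.

11:00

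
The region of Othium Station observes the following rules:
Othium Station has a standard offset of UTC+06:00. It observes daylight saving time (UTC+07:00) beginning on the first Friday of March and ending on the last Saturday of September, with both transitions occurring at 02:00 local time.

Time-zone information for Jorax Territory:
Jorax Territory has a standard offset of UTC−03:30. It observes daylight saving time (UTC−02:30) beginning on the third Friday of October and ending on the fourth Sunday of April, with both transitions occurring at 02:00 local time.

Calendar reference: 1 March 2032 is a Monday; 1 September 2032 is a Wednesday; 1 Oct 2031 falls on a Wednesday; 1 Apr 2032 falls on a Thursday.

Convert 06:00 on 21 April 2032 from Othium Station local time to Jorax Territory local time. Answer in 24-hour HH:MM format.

1 March 2032 is a Monday, so the first Friday is March 5.
1 September 2032 is a Wednesday, so Saturdays fall on 4, 11, 18, 25; the last is September 25.
Daylight saving runs 5 March – 25 September; 21 April 2032 is inside that window, so Othium Station is at UTC+07:00.
06:00 Othium Station − 7h = 23:00 UTC (rolling into the previous day, 20 April 2032).
1 October 2031 is a Wednesday, so the first Friday is October 3 and the third is October 17.
1 April 2032 is a Thursday, so the first Sunday is April 4 and the fourth is April 25.
At the standard offset (UTC−03:30), 23:00 UTC − 3h30m = 19:30 Jorax Territory standard time.
Daylight saving runs 17 October 2031 – 25 April 2032; the standard-time date in Jorax Territory, 20 April 2032, is inside that window, so Jorax Territory is at UTC−02:30.
23:00 UTC − 2h30m = 20:30 Jorax Territory.

20:30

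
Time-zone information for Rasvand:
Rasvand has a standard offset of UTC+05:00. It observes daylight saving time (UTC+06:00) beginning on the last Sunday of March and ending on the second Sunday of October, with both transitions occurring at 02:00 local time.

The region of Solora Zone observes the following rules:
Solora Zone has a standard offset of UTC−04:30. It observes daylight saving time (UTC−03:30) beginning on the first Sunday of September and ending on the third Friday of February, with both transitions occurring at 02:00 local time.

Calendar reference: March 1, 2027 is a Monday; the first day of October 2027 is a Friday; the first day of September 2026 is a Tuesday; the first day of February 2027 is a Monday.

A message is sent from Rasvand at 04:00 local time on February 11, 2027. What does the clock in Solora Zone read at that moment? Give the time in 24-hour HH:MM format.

19:30

1 March 2027 is a Monday, so Sundays fall on 7, 14, 21, 28; the last is March 28.
1 October 2027 is a Friday, so the first Sunday is October 3 and the second is October 10.
February 11, 2027 is outside the daylight-saving period (28 March – 10 October), so Rasvand is on standard time, UTC+05:00.
04:00 Rasvand − 5h = 23:00 UTC (rolling into the previous day, 10 February 2027).
1 September 2026 is a Tuesday, so the first Sunday is September 6.
1 February 2027 is a Monday, so the first Friday is February 5 and the third is February 19.
At the standard offset (UTC−04:30), 23:00 UTC − 4h30m = 18:30 Solora Zone standard time.
The standard-time date in Solora Zone, February 10, 2027, lies within the daylight-saving period (6 September 2026 – 19 February 2027), so Solora Zone is on daylight time, UTC−03:30.
23:00 UTC − 3h30m = 19:30 Solora Zone.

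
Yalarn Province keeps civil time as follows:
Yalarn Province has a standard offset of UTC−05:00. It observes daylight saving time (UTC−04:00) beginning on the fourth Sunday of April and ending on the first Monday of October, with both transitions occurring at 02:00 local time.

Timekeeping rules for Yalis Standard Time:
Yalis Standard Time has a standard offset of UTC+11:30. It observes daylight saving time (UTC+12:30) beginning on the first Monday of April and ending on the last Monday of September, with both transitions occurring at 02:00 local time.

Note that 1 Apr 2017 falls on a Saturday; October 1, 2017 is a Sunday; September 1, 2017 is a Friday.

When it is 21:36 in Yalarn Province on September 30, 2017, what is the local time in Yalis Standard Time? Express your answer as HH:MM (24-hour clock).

13:06

1 April 2017 is a Saturday, so the first Sunday is April 2 and the fourth is April 23.
1 October 2017 is a Sunday, so the first Monday is October 2.
Daylight saving runs 23 April – 2 October; September 30, 2017 is inside that window, so Yalarn Province is at UTC−04:00.
21:36 Yalarn Province + 4h = 01:36 UTC (rolling into the next day, 1 October 2017).
1 April 2017 is a Saturday, so the first Monday is April 3.
1 September 2017 is a Friday, so Mondays fall on 4, 11, 18, 25; the last is September 25.
At the standard offset (UTC+11:30), 01:36 UTC + 11h30m = 13:06 Yalis Standard Time standard time.
The standard-time date in Yalis Standard Time, October 1, 2017, is outside the daylight-saving period (3 April – 25 September), so Yalis Standard Time is on standard time, UTC+11:30.
01:36 UTC + 11h30m = 13:06 Yalis Standard Time.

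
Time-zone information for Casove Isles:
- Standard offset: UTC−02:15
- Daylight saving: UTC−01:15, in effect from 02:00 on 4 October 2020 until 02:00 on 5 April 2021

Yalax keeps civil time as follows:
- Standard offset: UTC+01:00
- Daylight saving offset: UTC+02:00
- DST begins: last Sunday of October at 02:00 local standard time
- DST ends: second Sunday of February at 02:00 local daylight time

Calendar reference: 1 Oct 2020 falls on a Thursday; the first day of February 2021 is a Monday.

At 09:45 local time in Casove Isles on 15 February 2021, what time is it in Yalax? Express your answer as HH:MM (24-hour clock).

12:00

Daylight saving runs 4 October 2020 – 5 April 2021; 15 February 2021 is inside that window, so Casove Isles is at UTC−01:15.
09:45 Casove Isles + 1h15m = 11:00 UTC.
1 October 2020 is a Thursday, so Sundays fall on 4, 11, 18, 25; the last is October 25.
1 February 2021 is a Monday, so the first Sunday is February 7 and the second is February 14.
At the standard offset (UTC+01:00), 11:00 UTC + 1h = 12:00 Yalax standard time.
The standard-time date in Yalax, 15 February 2021, does not fall between 25 October 2020 and 14 February 2021, so daylight saving is not in effect and Yalax is at UTC+01:00.
11:00 UTC + 1h = 12:00 Yalax.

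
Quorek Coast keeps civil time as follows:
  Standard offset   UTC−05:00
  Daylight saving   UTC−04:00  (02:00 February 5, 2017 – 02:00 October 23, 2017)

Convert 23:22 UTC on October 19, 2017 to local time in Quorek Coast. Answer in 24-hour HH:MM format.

19:22

At the standard offset (UTC−05:00), 23:22 UTC − 5h = 18:22 Quorek Coast standard time.
Daylight saving runs 5 February – 23 October; the standard-time date in Quorek Coast, October 19, 2017, is inside that window, so Quorek Coast is at UTC−04:00.
23:22 UTC − 4h = 19:22 local.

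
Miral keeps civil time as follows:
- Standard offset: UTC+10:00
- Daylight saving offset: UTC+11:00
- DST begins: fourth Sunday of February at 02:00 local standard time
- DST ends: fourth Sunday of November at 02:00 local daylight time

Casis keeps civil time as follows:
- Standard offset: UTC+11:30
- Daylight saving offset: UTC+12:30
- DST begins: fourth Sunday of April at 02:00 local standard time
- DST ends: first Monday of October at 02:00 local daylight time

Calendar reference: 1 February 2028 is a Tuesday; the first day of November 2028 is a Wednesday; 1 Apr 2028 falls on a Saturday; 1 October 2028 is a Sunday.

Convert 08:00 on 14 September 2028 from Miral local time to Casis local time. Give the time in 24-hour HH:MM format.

09:30

1 February 2028 is a Tuesday, so the first Sunday is February 6 and the fourth is February 27.
1 November 2028 is a Wednesday, so the first Sunday is November 5 and the fourth is November 26.
Daylight saving runs 27 February – 26 November; 14 September 2028 is inside that window, so Miral is at UTC+11:00.
08:00 Miral − 11h = 21:00 UTC (rolling into the previous day, 13 September 2028).
1 April 2028 is a Saturday, so the first Sunday is April 2 and the fourth is April 23.
1 October 2028 is a Sunday, so the first Monday is October 2.
At the standard offset (UTC+11:30), 21:00 UTC + 11h30m = 08:30 Casis standard time (rolling into the next day, 14 September 2028).
The standard-time date in Casis, 14 September 2028, lies within the daylight-saving period (23 April – 2 October), so Casis is on daylight time, UTC+12:30.
21:00 UTC + 12h30m = 09:30 Casis (rolling into the next day, 14 September 2028).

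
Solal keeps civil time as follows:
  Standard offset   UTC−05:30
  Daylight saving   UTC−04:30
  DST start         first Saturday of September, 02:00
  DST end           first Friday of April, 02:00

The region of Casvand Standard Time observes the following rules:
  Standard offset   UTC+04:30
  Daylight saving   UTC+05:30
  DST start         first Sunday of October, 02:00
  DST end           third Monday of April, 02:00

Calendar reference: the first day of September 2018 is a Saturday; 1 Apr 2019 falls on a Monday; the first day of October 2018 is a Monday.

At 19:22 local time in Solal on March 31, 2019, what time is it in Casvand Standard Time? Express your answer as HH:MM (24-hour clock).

05:22

1 September 2018 is a Saturday, so the first Saturday is September 1.
1 April 2019 is a Monday, so the first Friday is April 5.
Daylight saving runs 1 September 2018 – 5 April 2019; March 31, 2019 is inside that window, so Solal is at UTC−04:30.
19:22 Solal + 4h30m = 23:52 UTC.
1 October 2018 is a Monday, so the first Sunday is October 7.
1 April 2019 is a Monday, so the first Monday is April 1 and the third is April 15.
At the standard offset (UTC+04:30), 23:52 UTC + 4h30m = 04:22 Casvand Standard Time standard time (rolling into the next day, 1 April 2019).
The standard-time date in Casvand Standard Time, April 1, 2019, lies within the daylight-saving period (7 October 2018 – 15 April 2019), so Casvand Standard Time is on daylight time, UTC+05:30.
23:52 UTC + 5h30m = 05:22 Casvand Standard Time (rolling into the next day, 1 April 2019).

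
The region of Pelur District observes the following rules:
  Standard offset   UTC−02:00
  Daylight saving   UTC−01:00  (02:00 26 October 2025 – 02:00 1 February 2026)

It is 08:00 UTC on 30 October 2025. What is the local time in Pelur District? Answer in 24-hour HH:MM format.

07:00

At the standard offset (UTC−02:00), 08:00 UTC − 2h = 06:00 Pelur District standard time.
The standard-time date in Pelur District, 30 October 2025, lies within the daylight-saving period (26 October 2025 – 1 February 2026), so Pelur District is on daylight time, UTC−01:00.
08:00 UTC − 1h = 07:00 local.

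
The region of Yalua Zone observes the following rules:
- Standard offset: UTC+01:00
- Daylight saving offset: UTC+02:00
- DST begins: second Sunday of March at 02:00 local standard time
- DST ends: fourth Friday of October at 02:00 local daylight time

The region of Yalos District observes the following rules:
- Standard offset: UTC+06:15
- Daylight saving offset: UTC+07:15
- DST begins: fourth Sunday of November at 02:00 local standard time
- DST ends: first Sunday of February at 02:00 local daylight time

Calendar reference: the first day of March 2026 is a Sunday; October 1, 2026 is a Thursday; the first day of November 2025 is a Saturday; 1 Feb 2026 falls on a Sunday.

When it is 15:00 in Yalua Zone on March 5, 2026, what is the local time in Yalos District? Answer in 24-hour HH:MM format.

1 March 2026 is a Sunday, so the first Sunday is March 1 and the second is March 8.
1 October 2026 is a Thursday, so the first Friday is October 2 and the fourth is October 23.
March 5, 2026 is outside the daylight-saving period (8 March – 23 October), so Yalua Zone is on standard time, UTC+01:00.
15:00 Yalua Zone − 1h = 14:00 UTC.
1 November 2025 is a Saturday, so the first Sunday is November 2 and the fourth is November 23.
1 February 2026 is a Sunday, so the first Sunday is February 1.
At the standard offset (UTC+06:15), 14:00 UTC + 6h15m = 20:15 Yalos District standard time.
Daylight saving runs 23 November 2025 – 1 February 2026; the standard-time date in Yalos District, March 5, 2026, is outside that window, so Yalos District is on standard time at UTC+06:15.
14:00 UTC + 6h15m = 20:15 Yalos District.

20:15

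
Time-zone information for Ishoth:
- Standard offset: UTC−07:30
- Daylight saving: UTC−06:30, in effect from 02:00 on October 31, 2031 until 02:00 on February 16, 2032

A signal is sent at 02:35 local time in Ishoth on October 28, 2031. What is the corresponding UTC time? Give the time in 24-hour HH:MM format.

October 28, 2031 is outside the daylight-saving period (31 October 2031 – 16 February 2032), so Ishoth is on standard time, UTC−07:30.
02:35 local + 7h30m = 10:05 UTC.

10:05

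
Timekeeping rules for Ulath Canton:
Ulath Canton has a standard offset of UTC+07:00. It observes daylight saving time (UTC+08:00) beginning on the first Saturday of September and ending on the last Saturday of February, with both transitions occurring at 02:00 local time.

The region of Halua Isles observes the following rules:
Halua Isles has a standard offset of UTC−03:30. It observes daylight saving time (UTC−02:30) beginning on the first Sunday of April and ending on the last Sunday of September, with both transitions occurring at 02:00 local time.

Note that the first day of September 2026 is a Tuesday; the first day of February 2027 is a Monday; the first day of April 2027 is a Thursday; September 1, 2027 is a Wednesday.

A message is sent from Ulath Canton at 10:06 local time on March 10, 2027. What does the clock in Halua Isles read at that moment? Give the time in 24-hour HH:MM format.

23:36

1 September 2026 is a Tuesday, so the first Saturday is September 5.
1 February 2027 is a Monday, so Saturdays fall on 6, 13, 20, 27; the last is February 27.
March 10, 2027 does not fall between 5 September 2026 and 27 February 2027, so daylight saving is not in effect and Ulath Canton is at UTC+07:00.
10:06 Ulath Canton − 7h = 03:06 UTC.
1 April 2027 is a Thursday, so the first Sunday is April 4.
1 September 2027 is a Wednesday, so Sundays fall on 5, 12, 19, 26; the last is September 26.
At the standard offset (UTC−03:30), 03:06 UTC − 3h30m = 23:36 Halua Isles standard time (rolling into the previous day, 9 March 2027).
The standard-time date in Halua Isles, March 9, 2027, does not fall between 4 April and 26 September, so daylight saving is not in effect and Halua Isles is at UTC−03:30.
03:06 UTC − 3h30m = 23:36 Halua Isles (rolling into the previous day, 9 March 2027).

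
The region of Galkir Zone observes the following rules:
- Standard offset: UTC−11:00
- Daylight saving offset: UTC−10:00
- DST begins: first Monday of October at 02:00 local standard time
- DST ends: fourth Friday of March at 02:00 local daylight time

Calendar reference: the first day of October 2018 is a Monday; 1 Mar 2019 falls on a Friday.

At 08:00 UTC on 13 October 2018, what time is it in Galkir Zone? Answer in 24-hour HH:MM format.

22:00

1 October 2018 is a Monday, so the first Monday is October 1.
1 March 2019 is a Friday, so the first Friday is March 1 and the fourth is March 22.
At the standard offset (UTC−11:00), 08:00 UTC − 11h = 21:00 Galkir Zone standard time (rolling into the previous day, 12 October 2018).
The standard-time date in Galkir Zone, 12 October 2018, lies within the daylight-saving period (1 October 2018 – 22 March 2019), so Galkir Zone is on daylight time, UTC−10:00.
08:00 UTC − 10h = 22:00 local (rolling into the previous day, 12 October 2018).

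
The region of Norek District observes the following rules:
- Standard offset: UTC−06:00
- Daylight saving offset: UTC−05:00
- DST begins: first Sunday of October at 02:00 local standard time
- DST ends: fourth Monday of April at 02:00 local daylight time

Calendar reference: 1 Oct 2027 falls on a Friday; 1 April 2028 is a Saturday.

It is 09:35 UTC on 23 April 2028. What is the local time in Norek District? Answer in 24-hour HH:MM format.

1 October 2027 is a Friday, so the first Sunday is October 3.
1 April 2028 is a Saturday, so the first Monday is April 3 and the fourth is April 24.
At the standard offset (UTC−06:00), 09:35 UTC − 6h = 03:35 Norek District standard time.
The standard-time date in Norek District, 23 April 2028, falls between 3 October 2027 and 24 April 2028, so daylight saving is in effect and Norek District is at UTC−05:00.
09:35 UTC − 5h = 04:35 local.

04:35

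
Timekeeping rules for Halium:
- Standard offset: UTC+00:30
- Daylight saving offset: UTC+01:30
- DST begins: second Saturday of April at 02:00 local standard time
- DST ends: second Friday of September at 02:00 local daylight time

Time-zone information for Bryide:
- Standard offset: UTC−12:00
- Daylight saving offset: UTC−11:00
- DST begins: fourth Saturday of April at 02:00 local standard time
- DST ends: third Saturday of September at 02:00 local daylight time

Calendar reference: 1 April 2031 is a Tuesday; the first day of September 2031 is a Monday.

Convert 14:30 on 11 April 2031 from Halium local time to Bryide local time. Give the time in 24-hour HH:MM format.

1 April 2031 is a Tuesday, so the first Saturday is April 5 and the second is April 12.
1 September 2031 is a Monday, so the first Friday is September 5 and the second is September 12.
11 April 2031 is outside the daylight-saving period (12 April – 12 September), so Halium is on standard time, UTC+00:30.
14:30 Halium − 0h30m = 14:00 UTC.
1 April 2031 is a Tuesday, so the first Saturday is April 5 and the fourth is April 26.
1 September 2031 is a Monday, so the first Saturday is September 6 and the third is September 20.
At the standard offset (UTC−12:00), 14:00 UTC − 12h = 02:00 Bryide standard time.
Daylight saving runs 26 April – 20 September; the standard-time date in Bryide, 11 April 2031, is outside that window, so Bryide is on standard time at UTC−12:00.
14:00 UTC − 12h = 02:00 Bryide.

02:00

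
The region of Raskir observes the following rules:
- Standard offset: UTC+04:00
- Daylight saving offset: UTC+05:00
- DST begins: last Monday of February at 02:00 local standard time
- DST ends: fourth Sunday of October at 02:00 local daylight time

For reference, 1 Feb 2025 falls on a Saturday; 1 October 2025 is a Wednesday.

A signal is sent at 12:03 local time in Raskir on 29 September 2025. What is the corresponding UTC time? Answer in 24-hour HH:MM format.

07:03

1 February 2025 is a Saturday, so Mondays fall on 3, 10, 17, 24; the last is February 24.
1 October 2025 is a Wednesday, so the first Sunday is October 5 and the fourth is October 26.
29 September 2025 falls between 24 February and 26 October, so daylight saving is in effect and Raskir is at UTC+05:00.
12:03 local − 5h = 07:03 UTC.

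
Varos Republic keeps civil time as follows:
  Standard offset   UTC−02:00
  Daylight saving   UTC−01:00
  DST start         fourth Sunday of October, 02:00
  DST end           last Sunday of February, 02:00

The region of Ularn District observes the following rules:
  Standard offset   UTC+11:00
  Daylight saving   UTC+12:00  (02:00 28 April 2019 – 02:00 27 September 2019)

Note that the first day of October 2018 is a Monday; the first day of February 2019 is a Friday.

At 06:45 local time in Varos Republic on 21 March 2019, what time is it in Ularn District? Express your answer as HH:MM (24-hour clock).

19:45

1 October 2018 is a Monday, so the first Sunday is October 7 and the fourth is October 28.
1 February 2019 is a Friday, so Sundays fall on 3, 10, 17, 24; the last is February 24.
21 March 2019 is outside the daylight-saving period (28 October 2018 – 24 February 2019), so Varos Republic is on standard time, UTC−02:00.
06:45 Varos Republic + 2h = 08:45 UTC.
At the standard offset (UTC+11:00), 08:45 UTC + 11h = 19:45 Ularn District standard time.
The standard-time date in Ularn District, 21 March 2019, is outside the daylight-saving period (28 April – 27 September), so Ularn District is on standard time, UTC+11:00.
08:45 UTC + 11h = 19:45 Ularn District.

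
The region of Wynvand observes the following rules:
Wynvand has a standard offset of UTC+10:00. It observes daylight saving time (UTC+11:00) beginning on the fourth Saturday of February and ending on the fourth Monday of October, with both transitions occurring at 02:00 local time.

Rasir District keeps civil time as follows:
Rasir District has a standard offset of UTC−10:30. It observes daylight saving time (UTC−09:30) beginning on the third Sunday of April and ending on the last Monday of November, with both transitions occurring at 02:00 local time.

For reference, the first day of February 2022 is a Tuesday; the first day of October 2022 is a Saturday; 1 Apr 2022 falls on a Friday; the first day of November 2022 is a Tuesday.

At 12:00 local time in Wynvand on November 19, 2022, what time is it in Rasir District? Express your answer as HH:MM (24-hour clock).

1 February 2022 is a Tuesday, so the first Saturday is February 5 and the fourth is February 26.
1 October 2022 is a Saturday, so the first Monday is October 3 and the fourth is October 24.
November 19, 2022 does not fall between 26 February and 24 October, so daylight saving is not in effect and Wynvand is at UTC+10:00.
12:00 Wynvand − 10h = 02:00 UTC.
1 April 2022 is a Friday, so the first Sunday is April 3 and the third is April 17.
1 November 2022 is a Tuesday, so Mondays fall on 7, 14, 21, 28; the last is November 28.
At the standard offset (UTC−10:30), 02:00 UTC − 10h30m = 15:30 Rasir District standard time (rolling into the previous day, 18 November 2022).
Daylight saving runs 17 April – 28 November; the standard-time date in Rasir District, November 18, 2022, is inside that window, so Rasir District is at UTC−09:30.
02:00 UTC − 9h30m = 16:30 Rasir District (rolling into the previous day, 18 November 2022).

16:30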